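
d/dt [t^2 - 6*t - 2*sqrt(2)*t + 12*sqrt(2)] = 2*t - 6 - 2*sqrt(2)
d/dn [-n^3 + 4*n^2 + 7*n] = -3*n^2 + 8*n + 7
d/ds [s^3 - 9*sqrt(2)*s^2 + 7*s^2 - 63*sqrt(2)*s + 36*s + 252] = 3*s^2 - 18*sqrt(2)*s + 14*s - 63*sqrt(2) + 36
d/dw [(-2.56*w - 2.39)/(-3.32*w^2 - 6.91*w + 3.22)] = (8.4992*w^2 + 17.6896*w - (2.56*w + 2.39)*(6.64*w + 6.91) - 8.2432)/(3.32*w^2 + 6.91*w - 3.22)^2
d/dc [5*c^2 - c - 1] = 10*c - 1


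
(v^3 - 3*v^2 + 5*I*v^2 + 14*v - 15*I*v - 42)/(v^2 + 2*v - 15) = (v^2 + 5*I*v + 14)/(v + 5)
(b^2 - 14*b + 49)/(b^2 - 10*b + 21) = (b - 7)/(b - 3)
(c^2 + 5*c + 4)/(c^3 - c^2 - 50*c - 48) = (c + 4)/(c^2 - 2*c - 48)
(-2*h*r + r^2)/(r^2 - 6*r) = (-2*h + r)/(r - 6)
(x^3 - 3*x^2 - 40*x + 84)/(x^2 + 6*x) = x - 9 + 14/x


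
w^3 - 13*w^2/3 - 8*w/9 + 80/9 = (w - 4)*(w - 5/3)*(w + 4/3)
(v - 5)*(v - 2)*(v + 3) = v^3 - 4*v^2 - 11*v + 30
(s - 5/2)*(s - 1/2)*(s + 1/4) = s^3 - 11*s^2/4 + s/2 + 5/16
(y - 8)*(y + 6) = y^2 - 2*y - 48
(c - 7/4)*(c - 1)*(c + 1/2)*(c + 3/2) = c^4 - 3*c^3/4 - 3*c^2 + 23*c/16 + 21/16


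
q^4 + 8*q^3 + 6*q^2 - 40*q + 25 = (q - 1)^2*(q + 5)^2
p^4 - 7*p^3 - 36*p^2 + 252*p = p*(p - 7)*(p - 6)*(p + 6)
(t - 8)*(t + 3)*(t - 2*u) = t^3 - 2*t^2*u - 5*t^2 + 10*t*u - 24*t + 48*u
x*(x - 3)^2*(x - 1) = x^4 - 7*x^3 + 15*x^2 - 9*x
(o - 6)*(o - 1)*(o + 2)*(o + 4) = o^4 - o^3 - 28*o^2 - 20*o + 48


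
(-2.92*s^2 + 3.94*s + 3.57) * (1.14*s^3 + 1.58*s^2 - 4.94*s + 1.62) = -3.3288*s^5 - 0.122000000000001*s^4 + 24.7198*s^3 - 18.5534*s^2 - 11.253*s + 5.7834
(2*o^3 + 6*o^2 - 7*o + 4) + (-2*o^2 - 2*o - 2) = 2*o^3 + 4*o^2 - 9*o + 2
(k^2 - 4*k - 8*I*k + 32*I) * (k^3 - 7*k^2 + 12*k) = k^5 - 11*k^4 - 8*I*k^4 + 40*k^3 + 88*I*k^3 - 48*k^2 - 320*I*k^2 + 384*I*k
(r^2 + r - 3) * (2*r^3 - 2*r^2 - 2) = 2*r^5 - 8*r^3 + 4*r^2 - 2*r + 6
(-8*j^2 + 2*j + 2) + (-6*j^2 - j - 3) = -14*j^2 + j - 1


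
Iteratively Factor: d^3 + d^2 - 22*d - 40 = (d + 2)*(d^2 - d - 20) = (d - 5)*(d + 2)*(d + 4)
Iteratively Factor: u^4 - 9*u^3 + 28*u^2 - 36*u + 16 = (u - 2)*(u^3 - 7*u^2 + 14*u - 8) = (u - 2)^2*(u^2 - 5*u + 4) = (u - 2)^2*(u - 1)*(u - 4)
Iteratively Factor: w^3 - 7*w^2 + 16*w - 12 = (w - 2)*(w^2 - 5*w + 6) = (w - 3)*(w - 2)*(w - 2)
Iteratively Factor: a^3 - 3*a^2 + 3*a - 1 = (a - 1)*(a^2 - 2*a + 1) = (a - 1)^2*(a - 1)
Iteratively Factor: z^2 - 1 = (z + 1)*(z - 1)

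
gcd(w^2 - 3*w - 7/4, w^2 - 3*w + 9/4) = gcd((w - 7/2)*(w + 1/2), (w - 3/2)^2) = 1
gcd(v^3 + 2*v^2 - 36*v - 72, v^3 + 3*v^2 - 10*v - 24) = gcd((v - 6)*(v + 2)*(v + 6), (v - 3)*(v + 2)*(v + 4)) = v + 2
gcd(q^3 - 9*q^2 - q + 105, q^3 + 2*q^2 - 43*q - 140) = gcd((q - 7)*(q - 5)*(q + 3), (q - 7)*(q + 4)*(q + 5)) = q - 7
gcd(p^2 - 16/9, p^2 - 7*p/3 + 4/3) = p - 4/3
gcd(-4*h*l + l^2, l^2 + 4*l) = l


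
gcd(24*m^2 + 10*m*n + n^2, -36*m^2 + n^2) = 6*m + n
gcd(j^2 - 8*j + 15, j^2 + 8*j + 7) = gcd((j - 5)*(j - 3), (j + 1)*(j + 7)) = 1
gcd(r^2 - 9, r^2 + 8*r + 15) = r + 3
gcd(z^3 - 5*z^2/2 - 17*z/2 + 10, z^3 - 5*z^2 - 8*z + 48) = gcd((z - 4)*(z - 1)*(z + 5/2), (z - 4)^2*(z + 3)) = z - 4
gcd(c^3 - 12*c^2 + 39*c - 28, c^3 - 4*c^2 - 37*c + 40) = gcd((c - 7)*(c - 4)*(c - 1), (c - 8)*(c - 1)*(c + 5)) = c - 1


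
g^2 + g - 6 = (g - 2)*(g + 3)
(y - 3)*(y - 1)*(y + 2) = y^3 - 2*y^2 - 5*y + 6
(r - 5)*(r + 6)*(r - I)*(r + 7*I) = r^4 + r^3 + 6*I*r^3 - 23*r^2 + 6*I*r^2 + 7*r - 180*I*r - 210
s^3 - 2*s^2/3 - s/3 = s*(s - 1)*(s + 1/3)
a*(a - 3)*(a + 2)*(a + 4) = a^4 + 3*a^3 - 10*a^2 - 24*a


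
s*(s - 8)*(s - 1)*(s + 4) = s^4 - 5*s^3 - 28*s^2 + 32*s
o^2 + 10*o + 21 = (o + 3)*(o + 7)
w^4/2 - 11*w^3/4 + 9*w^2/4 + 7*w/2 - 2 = (w/2 + 1/2)*(w - 4)*(w - 2)*(w - 1/2)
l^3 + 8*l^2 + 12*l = l*(l + 2)*(l + 6)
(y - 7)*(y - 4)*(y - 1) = y^3 - 12*y^2 + 39*y - 28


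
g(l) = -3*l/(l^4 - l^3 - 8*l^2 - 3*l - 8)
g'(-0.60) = 0.23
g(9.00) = -0.00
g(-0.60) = -0.21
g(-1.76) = -0.42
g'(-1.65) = 0.31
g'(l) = -3*l*(-4*l^3 + 3*l^2 + 16*l + 3)/(l^4 - l^3 - 8*l^2 - 3*l - 8)^2 - 3/(l^4 - l^3 - 8*l^2 - 3*l - 8)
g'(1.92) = 0.01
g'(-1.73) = 0.40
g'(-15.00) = 0.00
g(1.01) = 0.16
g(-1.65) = -0.38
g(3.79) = -0.65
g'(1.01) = 0.01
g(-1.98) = -0.58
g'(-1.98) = 1.08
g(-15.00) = 0.00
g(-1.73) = -0.41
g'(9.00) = 0.00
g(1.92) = 0.16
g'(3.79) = 3.90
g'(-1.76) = 0.44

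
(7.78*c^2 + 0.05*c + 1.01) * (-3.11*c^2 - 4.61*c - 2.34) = -24.1958*c^4 - 36.0213*c^3 - 21.5768*c^2 - 4.7731*c - 2.3634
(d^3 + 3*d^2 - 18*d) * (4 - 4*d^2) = -4*d^5 - 12*d^4 + 76*d^3 + 12*d^2 - 72*d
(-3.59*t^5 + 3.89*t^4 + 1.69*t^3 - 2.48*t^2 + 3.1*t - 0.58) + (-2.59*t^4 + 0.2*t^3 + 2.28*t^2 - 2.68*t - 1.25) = -3.59*t^5 + 1.3*t^4 + 1.89*t^3 - 0.2*t^2 + 0.42*t - 1.83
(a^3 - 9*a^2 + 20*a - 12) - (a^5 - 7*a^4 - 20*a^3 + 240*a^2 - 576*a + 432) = -a^5 + 7*a^4 + 21*a^3 - 249*a^2 + 596*a - 444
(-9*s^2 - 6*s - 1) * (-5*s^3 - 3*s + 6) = 45*s^5 + 30*s^4 + 32*s^3 - 36*s^2 - 33*s - 6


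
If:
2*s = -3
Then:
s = -3/2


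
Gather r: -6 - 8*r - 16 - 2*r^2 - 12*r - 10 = -2*r^2 - 20*r - 32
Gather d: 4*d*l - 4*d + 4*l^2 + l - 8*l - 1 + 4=d*(4*l - 4) + 4*l^2 - 7*l + 3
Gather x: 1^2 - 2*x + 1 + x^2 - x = x^2 - 3*x + 2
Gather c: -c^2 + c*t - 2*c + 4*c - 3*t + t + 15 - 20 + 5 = -c^2 + c*(t + 2) - 2*t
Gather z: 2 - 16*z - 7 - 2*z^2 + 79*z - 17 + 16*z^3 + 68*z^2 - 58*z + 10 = 16*z^3 + 66*z^2 + 5*z - 12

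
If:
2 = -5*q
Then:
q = -2/5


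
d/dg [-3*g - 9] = -3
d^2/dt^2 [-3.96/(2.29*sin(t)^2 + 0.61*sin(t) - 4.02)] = (83.066544*sin(t)^4 + 16.595172*sin(t)^3 + 22.693572*sin(t)^2 - 23.479632*sin(t) - 75.856968)/(2.29*sin(t)^2 + 0.61*sin(t) - 4.02)^3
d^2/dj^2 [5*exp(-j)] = 5*exp(-j)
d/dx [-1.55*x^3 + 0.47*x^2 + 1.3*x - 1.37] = -4.65*x^2 + 0.94*x + 1.3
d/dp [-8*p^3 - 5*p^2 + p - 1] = -24*p^2 - 10*p + 1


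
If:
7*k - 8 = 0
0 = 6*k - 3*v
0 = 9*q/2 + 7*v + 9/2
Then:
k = 8/7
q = -41/9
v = 16/7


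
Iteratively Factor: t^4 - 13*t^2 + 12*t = (t - 3)*(t^3 + 3*t^2 - 4*t) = (t - 3)*(t + 4)*(t^2 - t) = t*(t - 3)*(t + 4)*(t - 1)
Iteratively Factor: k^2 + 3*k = (k)*(k + 3)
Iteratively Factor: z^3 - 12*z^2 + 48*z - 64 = (z - 4)*(z^2 - 8*z + 16) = (z - 4)^2*(z - 4)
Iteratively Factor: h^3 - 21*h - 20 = (h + 1)*(h^2 - h - 20) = (h - 5)*(h + 1)*(h + 4)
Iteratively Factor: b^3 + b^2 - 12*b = (b - 3)*(b^2 + 4*b) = b*(b - 3)*(b + 4)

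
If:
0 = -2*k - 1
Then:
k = -1/2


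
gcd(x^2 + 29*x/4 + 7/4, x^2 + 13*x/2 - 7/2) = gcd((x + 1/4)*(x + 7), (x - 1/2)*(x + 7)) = x + 7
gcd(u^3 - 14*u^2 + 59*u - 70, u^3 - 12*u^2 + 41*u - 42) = u^2 - 9*u + 14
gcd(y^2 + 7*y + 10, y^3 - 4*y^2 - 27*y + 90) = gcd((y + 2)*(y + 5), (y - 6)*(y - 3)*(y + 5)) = y + 5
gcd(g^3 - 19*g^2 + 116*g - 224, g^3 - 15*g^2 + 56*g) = g^2 - 15*g + 56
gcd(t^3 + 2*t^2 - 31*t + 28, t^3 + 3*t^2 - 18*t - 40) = t - 4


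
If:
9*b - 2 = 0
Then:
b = 2/9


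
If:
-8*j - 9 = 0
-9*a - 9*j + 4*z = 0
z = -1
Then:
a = 49/72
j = -9/8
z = -1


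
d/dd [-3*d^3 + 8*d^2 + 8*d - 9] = -9*d^2 + 16*d + 8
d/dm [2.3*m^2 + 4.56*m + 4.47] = 4.6*m + 4.56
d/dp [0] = 0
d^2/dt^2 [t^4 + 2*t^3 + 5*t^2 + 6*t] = 12*t^2 + 12*t + 10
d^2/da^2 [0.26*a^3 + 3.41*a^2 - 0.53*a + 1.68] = 1.56*a + 6.82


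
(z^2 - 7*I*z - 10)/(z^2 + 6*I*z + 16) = (z - 5*I)/(z + 8*I)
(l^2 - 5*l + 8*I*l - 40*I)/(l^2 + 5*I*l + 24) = (l - 5)/(l - 3*I)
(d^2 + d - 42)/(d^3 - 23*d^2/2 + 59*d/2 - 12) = 2*(d^2 + d - 42)/(2*d^3 - 23*d^2 + 59*d - 24)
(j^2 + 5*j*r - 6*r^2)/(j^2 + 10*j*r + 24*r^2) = (j - r)/(j + 4*r)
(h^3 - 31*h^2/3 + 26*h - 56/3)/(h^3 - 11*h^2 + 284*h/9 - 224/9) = 3*(h - 2)/(3*h - 8)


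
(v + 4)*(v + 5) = v^2 + 9*v + 20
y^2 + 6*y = y*(y + 6)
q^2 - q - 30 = (q - 6)*(q + 5)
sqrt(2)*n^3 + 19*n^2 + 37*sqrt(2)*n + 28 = (n + 2*sqrt(2))*(n + 7*sqrt(2))*(sqrt(2)*n + 1)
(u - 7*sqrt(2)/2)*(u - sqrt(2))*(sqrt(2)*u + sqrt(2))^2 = 2*u^4 - 9*sqrt(2)*u^3 + 4*u^3 - 18*sqrt(2)*u^2 + 16*u^2 - 9*sqrt(2)*u + 28*u + 14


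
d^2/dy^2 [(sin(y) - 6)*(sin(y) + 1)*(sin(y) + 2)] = -9*sin(y)^3 + 12*sin(y)^2 + 22*sin(y) - 6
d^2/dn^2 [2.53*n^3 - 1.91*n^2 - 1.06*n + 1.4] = 15.18*n - 3.82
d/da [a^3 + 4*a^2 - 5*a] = 3*a^2 + 8*a - 5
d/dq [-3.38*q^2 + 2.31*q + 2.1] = 2.31 - 6.76*q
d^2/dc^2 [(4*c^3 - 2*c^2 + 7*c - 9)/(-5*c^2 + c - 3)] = 2*(-109*c^3 + 621*c^2 + 72*c - 129)/(125*c^6 - 75*c^5 + 240*c^4 - 91*c^3 + 144*c^2 - 27*c + 27)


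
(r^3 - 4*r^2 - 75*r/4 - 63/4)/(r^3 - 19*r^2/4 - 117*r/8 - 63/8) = 2*(2*r + 3)/(4*r + 3)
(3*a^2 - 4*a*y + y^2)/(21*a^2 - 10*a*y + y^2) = (-a + y)/(-7*a + y)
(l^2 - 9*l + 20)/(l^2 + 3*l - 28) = (l - 5)/(l + 7)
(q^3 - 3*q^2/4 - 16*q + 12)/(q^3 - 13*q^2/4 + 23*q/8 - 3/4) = 2*(q^2 - 16)/(2*q^2 - 5*q + 2)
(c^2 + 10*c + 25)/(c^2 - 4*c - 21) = (c^2 + 10*c + 25)/(c^2 - 4*c - 21)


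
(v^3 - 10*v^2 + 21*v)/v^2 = v - 10 + 21/v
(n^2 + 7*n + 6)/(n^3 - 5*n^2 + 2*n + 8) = (n + 6)/(n^2 - 6*n + 8)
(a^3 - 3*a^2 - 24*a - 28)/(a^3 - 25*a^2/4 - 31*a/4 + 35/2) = 4*(a + 2)/(4*a - 5)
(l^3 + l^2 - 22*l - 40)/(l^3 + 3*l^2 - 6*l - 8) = (l^2 - 3*l - 10)/(l^2 - l - 2)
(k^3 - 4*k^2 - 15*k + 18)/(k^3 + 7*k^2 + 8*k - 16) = (k^2 - 3*k - 18)/(k^2 + 8*k + 16)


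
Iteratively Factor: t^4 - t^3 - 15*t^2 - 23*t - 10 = (t + 1)*(t^3 - 2*t^2 - 13*t - 10) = (t + 1)*(t + 2)*(t^2 - 4*t - 5) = (t - 5)*(t + 1)*(t + 2)*(t + 1)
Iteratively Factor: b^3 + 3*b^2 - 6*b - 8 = (b + 1)*(b^2 + 2*b - 8) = (b + 1)*(b + 4)*(b - 2)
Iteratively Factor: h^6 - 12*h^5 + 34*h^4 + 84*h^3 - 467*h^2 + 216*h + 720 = (h - 4)*(h^5 - 8*h^4 + 2*h^3 + 92*h^2 - 99*h - 180) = (h - 4)^2*(h^4 - 4*h^3 - 14*h^2 + 36*h + 45) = (h - 4)^2*(h - 3)*(h^3 - h^2 - 17*h - 15) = (h - 4)^2*(h - 3)*(h + 1)*(h^2 - 2*h - 15) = (h - 4)^2*(h - 3)*(h + 1)*(h + 3)*(h - 5)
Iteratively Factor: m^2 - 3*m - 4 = (m - 4)*(m + 1)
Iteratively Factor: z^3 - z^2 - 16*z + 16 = (z - 4)*(z^2 + 3*z - 4) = (z - 4)*(z + 4)*(z - 1)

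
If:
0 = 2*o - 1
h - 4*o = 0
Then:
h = 2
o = 1/2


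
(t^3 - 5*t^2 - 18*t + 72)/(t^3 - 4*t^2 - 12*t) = (t^2 + t - 12)/(t*(t + 2))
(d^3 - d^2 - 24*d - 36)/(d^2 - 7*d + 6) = (d^2 + 5*d + 6)/(d - 1)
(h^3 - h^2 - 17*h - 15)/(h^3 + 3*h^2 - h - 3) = (h - 5)/(h - 1)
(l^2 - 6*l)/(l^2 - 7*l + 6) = l/(l - 1)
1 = 1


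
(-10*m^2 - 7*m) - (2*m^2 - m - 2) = -12*m^2 - 6*m + 2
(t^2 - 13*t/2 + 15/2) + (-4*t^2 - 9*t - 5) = -3*t^2 - 31*t/2 + 5/2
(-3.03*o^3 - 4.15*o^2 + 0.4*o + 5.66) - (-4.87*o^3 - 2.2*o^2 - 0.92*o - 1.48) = 1.84*o^3 - 1.95*o^2 + 1.32*o + 7.14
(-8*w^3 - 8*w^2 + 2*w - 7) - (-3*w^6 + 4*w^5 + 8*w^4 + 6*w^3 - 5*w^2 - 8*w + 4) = 3*w^6 - 4*w^5 - 8*w^4 - 14*w^3 - 3*w^2 + 10*w - 11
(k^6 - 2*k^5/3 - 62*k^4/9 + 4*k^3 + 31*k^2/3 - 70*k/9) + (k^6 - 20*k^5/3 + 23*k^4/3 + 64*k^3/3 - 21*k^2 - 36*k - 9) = 2*k^6 - 22*k^5/3 + 7*k^4/9 + 76*k^3/3 - 32*k^2/3 - 394*k/9 - 9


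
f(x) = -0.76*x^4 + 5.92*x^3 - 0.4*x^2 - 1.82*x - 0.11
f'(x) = -3.04*x^3 + 17.76*x^2 - 0.8*x - 1.82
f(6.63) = 227.05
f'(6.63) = -112.41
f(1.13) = 4.63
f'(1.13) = 15.57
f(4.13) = 181.47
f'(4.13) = 83.65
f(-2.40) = -105.10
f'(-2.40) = 144.42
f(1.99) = 29.42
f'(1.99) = 42.96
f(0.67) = 0.12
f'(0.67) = 4.70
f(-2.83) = -181.09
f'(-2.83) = 211.58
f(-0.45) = 0.06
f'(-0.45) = 2.41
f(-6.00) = -2267.27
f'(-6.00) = 1298.98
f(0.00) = -0.11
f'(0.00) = -1.82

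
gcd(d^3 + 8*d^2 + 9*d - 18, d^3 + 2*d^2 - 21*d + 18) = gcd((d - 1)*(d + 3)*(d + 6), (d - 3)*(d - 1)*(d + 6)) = d^2 + 5*d - 6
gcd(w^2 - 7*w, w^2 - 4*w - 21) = w - 7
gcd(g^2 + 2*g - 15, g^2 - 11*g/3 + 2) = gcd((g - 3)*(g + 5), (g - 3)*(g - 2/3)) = g - 3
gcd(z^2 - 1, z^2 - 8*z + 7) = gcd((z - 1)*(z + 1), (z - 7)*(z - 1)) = z - 1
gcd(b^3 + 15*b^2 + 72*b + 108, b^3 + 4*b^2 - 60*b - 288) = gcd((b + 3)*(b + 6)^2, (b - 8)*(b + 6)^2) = b^2 + 12*b + 36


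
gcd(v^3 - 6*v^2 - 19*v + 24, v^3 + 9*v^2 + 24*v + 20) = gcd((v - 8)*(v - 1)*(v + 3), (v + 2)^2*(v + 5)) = 1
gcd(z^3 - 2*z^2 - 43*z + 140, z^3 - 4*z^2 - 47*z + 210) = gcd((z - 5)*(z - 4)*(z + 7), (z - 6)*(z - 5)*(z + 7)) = z^2 + 2*z - 35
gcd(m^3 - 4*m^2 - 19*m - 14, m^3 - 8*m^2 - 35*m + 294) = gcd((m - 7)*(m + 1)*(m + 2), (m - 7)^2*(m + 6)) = m - 7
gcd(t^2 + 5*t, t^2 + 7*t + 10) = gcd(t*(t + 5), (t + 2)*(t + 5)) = t + 5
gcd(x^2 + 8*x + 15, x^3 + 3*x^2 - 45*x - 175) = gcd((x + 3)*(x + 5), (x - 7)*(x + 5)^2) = x + 5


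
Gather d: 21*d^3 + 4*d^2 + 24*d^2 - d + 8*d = 21*d^3 + 28*d^2 + 7*d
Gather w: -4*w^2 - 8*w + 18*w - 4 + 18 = -4*w^2 + 10*w + 14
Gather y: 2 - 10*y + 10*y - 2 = 0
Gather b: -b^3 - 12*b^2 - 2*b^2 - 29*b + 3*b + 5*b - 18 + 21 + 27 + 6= -b^3 - 14*b^2 - 21*b + 36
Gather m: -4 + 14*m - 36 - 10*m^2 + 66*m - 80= -10*m^2 + 80*m - 120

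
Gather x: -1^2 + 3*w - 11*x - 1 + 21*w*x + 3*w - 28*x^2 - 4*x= 6*w - 28*x^2 + x*(21*w - 15) - 2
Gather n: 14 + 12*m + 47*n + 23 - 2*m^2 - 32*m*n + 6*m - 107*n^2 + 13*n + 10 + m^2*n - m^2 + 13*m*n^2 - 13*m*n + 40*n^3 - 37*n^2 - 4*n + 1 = -3*m^2 + 18*m + 40*n^3 + n^2*(13*m - 144) + n*(m^2 - 45*m + 56) + 48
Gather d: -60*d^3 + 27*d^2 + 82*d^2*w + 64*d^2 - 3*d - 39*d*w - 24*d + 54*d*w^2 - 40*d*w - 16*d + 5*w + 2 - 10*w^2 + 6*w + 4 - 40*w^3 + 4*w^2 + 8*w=-60*d^3 + d^2*(82*w + 91) + d*(54*w^2 - 79*w - 43) - 40*w^3 - 6*w^2 + 19*w + 6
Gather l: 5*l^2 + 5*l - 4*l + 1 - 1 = 5*l^2 + l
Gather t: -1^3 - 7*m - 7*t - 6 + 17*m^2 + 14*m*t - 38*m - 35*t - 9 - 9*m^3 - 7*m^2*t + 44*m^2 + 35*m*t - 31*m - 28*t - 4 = -9*m^3 + 61*m^2 - 76*m + t*(-7*m^2 + 49*m - 70) - 20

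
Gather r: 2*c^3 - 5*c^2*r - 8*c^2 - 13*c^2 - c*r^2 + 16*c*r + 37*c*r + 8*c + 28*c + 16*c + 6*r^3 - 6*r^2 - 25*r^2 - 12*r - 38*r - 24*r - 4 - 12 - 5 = 2*c^3 - 21*c^2 + 52*c + 6*r^3 + r^2*(-c - 31) + r*(-5*c^2 + 53*c - 74) - 21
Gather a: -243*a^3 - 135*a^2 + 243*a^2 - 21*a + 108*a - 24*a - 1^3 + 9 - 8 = -243*a^3 + 108*a^2 + 63*a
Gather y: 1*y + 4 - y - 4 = 0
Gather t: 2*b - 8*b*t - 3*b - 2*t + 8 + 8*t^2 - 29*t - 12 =-b + 8*t^2 + t*(-8*b - 31) - 4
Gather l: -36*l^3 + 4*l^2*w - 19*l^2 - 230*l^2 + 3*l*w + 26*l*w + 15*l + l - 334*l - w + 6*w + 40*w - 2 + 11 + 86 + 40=-36*l^3 + l^2*(4*w - 249) + l*(29*w - 318) + 45*w + 135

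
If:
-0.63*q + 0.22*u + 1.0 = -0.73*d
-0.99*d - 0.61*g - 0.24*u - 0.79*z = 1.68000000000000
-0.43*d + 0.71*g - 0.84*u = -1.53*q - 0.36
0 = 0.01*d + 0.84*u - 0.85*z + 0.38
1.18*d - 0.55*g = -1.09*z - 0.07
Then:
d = -1.27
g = -1.48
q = 0.17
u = 0.13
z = 0.56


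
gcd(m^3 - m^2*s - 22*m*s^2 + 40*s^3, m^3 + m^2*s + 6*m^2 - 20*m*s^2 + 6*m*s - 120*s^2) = -m^2 - m*s + 20*s^2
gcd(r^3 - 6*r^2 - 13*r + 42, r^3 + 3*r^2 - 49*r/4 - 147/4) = r + 3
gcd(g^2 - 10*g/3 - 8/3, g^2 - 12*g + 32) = g - 4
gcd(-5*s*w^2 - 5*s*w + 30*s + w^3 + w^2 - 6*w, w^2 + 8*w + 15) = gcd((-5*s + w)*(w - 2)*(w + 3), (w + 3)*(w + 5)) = w + 3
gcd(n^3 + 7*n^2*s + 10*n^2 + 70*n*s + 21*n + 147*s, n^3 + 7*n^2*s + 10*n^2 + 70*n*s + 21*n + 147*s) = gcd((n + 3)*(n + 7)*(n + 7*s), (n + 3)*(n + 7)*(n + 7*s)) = n^3 + 7*n^2*s + 10*n^2 + 70*n*s + 21*n + 147*s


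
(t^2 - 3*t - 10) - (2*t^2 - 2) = -t^2 - 3*t - 8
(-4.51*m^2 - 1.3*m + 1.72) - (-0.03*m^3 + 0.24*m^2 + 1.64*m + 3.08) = 0.03*m^3 - 4.75*m^2 - 2.94*m - 1.36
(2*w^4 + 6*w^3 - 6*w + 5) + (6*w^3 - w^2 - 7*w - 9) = 2*w^4 + 12*w^3 - w^2 - 13*w - 4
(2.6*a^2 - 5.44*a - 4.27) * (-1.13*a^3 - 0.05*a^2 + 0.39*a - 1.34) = -2.938*a^5 + 6.0172*a^4 + 6.1111*a^3 - 5.3921*a^2 + 5.6243*a + 5.7218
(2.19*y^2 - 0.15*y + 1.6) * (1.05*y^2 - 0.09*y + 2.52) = 2.2995*y^4 - 0.3546*y^3 + 7.2123*y^2 - 0.522*y + 4.032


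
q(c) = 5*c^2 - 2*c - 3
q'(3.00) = 28.00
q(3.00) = 36.00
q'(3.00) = 28.00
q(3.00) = 36.00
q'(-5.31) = -55.10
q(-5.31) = 148.60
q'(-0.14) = -3.40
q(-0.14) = -2.62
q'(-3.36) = -35.60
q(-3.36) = 60.17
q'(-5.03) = -52.30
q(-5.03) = 133.56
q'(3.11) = 29.10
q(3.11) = 39.14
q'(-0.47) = -6.70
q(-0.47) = -0.96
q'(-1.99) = -21.90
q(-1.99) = 20.78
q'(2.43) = 22.30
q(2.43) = 21.66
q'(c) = 10*c - 2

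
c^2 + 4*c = c*(c + 4)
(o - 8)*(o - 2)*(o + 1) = o^3 - 9*o^2 + 6*o + 16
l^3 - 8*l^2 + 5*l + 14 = (l - 7)*(l - 2)*(l + 1)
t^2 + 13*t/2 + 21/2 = (t + 3)*(t + 7/2)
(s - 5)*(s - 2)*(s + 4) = s^3 - 3*s^2 - 18*s + 40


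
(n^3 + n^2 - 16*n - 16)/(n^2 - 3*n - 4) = n + 4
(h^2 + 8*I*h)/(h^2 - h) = (h + 8*I)/(h - 1)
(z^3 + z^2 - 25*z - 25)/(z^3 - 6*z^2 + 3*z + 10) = (z + 5)/(z - 2)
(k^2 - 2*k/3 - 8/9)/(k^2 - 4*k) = (9*k^2 - 6*k - 8)/(9*k*(k - 4))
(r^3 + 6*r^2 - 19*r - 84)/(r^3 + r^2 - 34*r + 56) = (r + 3)/(r - 2)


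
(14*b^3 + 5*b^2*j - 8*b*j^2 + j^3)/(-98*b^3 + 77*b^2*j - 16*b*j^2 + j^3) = (-b - j)/(7*b - j)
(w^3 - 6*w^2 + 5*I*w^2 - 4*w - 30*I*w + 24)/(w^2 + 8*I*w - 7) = (w^2 + w*(-6 + 4*I) - 24*I)/(w + 7*I)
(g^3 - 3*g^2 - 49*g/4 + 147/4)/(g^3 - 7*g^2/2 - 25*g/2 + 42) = (g - 7/2)/(g - 4)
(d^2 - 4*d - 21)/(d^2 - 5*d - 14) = (d + 3)/(d + 2)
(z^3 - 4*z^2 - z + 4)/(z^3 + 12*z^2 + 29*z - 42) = (z^2 - 3*z - 4)/(z^2 + 13*z + 42)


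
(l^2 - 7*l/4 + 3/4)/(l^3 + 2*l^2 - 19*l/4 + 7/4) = (4*l - 3)/(4*l^2 + 12*l - 7)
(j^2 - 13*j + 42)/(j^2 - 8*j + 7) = (j - 6)/(j - 1)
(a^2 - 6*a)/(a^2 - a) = (a - 6)/(a - 1)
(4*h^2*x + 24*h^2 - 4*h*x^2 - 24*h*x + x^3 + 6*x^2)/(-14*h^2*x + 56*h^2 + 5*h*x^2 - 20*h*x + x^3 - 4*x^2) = (-2*h*x - 12*h + x^2 + 6*x)/(7*h*x - 28*h + x^2 - 4*x)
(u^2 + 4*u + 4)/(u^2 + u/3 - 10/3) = 3*(u + 2)/(3*u - 5)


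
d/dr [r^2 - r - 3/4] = 2*r - 1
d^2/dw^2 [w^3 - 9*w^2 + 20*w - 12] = 6*w - 18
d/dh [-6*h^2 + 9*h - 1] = 9 - 12*h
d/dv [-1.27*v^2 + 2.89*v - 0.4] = 2.89 - 2.54*v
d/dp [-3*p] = -3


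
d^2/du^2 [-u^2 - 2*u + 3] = -2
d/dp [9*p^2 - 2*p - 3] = 18*p - 2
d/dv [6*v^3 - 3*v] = 18*v^2 - 3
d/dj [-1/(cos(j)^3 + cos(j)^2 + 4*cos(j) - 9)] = (3*sin(j)^2 - 2*cos(j) - 7)*sin(j)/(cos(j)^3 + cos(j)^2 + 4*cos(j) - 9)^2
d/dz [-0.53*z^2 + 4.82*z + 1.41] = 4.82 - 1.06*z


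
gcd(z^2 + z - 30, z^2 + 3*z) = 1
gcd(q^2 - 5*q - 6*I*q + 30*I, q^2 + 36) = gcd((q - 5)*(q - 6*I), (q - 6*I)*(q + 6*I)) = q - 6*I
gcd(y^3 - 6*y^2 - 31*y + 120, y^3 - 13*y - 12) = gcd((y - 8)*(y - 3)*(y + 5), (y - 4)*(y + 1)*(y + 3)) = 1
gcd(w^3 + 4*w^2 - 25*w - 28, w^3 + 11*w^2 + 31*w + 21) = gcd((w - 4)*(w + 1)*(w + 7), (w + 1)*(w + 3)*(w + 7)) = w^2 + 8*w + 7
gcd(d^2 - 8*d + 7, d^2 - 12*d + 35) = d - 7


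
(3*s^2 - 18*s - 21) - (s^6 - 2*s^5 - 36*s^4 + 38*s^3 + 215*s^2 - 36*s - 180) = -s^6 + 2*s^5 + 36*s^4 - 38*s^3 - 212*s^2 + 18*s + 159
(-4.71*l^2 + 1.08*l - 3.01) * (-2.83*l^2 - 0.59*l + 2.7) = 13.3293*l^4 - 0.277500000000001*l^3 - 4.8359*l^2 + 4.6919*l - 8.127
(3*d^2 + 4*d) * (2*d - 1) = 6*d^3 + 5*d^2 - 4*d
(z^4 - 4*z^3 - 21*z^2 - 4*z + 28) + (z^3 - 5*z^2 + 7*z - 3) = z^4 - 3*z^3 - 26*z^2 + 3*z + 25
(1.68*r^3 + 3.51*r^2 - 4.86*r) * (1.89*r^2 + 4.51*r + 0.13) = 3.1752*r^5 + 14.2107*r^4 + 6.8631*r^3 - 21.4623*r^2 - 0.6318*r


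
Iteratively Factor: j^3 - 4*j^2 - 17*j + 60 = (j - 5)*(j^2 + j - 12) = (j - 5)*(j - 3)*(j + 4)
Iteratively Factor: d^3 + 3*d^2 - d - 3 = (d + 3)*(d^2 - 1) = (d - 1)*(d + 3)*(d + 1)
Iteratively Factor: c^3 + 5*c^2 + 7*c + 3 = (c + 1)*(c^2 + 4*c + 3) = (c + 1)^2*(c + 3)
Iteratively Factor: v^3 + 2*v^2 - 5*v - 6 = (v + 1)*(v^2 + v - 6) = (v - 2)*(v + 1)*(v + 3)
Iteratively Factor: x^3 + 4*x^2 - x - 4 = (x - 1)*(x^2 + 5*x + 4) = (x - 1)*(x + 1)*(x + 4)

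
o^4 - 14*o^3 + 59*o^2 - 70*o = o*(o - 7)*(o - 5)*(o - 2)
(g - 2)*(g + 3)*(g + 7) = g^3 + 8*g^2 + g - 42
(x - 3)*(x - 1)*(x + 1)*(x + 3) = x^4 - 10*x^2 + 9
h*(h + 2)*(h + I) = h^3 + 2*h^2 + I*h^2 + 2*I*h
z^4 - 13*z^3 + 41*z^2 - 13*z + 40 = (z - 8)*(z - 5)*(z - I)*(z + I)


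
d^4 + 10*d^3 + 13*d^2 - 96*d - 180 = (d - 3)*(d + 2)*(d + 5)*(d + 6)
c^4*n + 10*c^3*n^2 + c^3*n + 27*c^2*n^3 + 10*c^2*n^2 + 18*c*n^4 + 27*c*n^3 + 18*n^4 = (c + n)*(c + 3*n)*(c + 6*n)*(c*n + n)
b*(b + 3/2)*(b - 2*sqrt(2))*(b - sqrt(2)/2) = b^4 - 5*sqrt(2)*b^3/2 + 3*b^3/2 - 15*sqrt(2)*b^2/4 + 2*b^2 + 3*b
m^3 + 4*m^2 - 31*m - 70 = (m - 5)*(m + 2)*(m + 7)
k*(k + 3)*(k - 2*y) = k^3 - 2*k^2*y + 3*k^2 - 6*k*y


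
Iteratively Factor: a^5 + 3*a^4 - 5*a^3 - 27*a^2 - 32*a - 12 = (a + 1)*(a^4 + 2*a^3 - 7*a^2 - 20*a - 12) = (a - 3)*(a + 1)*(a^3 + 5*a^2 + 8*a + 4) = (a - 3)*(a + 1)*(a + 2)*(a^2 + 3*a + 2) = (a - 3)*(a + 1)^2*(a + 2)*(a + 2)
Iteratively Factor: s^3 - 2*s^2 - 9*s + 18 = (s + 3)*(s^2 - 5*s + 6) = (s - 2)*(s + 3)*(s - 3)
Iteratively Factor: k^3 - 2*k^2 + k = (k - 1)*(k^2 - k) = k*(k - 1)*(k - 1)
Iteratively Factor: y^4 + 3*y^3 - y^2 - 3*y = (y + 1)*(y^3 + 2*y^2 - 3*y) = (y - 1)*(y + 1)*(y^2 + 3*y) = (y - 1)*(y + 1)*(y + 3)*(y)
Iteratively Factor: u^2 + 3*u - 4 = (u - 1)*(u + 4)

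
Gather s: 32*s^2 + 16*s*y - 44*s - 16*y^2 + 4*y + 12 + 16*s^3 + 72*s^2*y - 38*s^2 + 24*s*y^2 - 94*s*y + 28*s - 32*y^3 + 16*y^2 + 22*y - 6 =16*s^3 + s^2*(72*y - 6) + s*(24*y^2 - 78*y - 16) - 32*y^3 + 26*y + 6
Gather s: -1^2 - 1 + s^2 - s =s^2 - s - 2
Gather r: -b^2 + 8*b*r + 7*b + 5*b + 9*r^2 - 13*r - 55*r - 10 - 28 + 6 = -b^2 + 12*b + 9*r^2 + r*(8*b - 68) - 32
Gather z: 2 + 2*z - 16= 2*z - 14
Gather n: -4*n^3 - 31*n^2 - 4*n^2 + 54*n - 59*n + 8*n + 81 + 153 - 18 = -4*n^3 - 35*n^2 + 3*n + 216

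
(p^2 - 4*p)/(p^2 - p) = (p - 4)/(p - 1)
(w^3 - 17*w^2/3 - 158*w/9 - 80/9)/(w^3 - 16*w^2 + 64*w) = (9*w^2 + 21*w + 10)/(9*w*(w - 8))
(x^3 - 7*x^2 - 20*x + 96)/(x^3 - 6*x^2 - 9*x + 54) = (x^2 - 4*x - 32)/(x^2 - 3*x - 18)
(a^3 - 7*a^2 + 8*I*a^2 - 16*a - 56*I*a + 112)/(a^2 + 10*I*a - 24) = (a^2 + a*(-7 + 4*I) - 28*I)/(a + 6*I)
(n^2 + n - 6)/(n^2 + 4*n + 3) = (n - 2)/(n + 1)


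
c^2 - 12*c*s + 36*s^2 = (c - 6*s)^2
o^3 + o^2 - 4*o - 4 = (o - 2)*(o + 1)*(o + 2)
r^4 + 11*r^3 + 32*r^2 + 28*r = r*(r + 2)^2*(r + 7)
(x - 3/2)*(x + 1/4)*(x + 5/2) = x^3 + 5*x^2/4 - 7*x/2 - 15/16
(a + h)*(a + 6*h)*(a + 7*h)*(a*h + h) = a^4*h + 14*a^3*h^2 + a^3*h + 55*a^2*h^3 + 14*a^2*h^2 + 42*a*h^4 + 55*a*h^3 + 42*h^4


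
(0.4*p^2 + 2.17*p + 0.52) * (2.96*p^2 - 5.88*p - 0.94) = 1.184*p^4 + 4.0712*p^3 - 11.5964*p^2 - 5.0974*p - 0.4888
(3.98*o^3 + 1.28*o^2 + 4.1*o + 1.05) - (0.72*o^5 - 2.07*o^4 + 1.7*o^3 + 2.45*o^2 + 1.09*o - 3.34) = -0.72*o^5 + 2.07*o^4 + 2.28*o^3 - 1.17*o^2 + 3.01*o + 4.39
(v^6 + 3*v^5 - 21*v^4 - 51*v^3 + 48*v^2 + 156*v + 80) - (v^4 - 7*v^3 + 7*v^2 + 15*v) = v^6 + 3*v^5 - 22*v^4 - 44*v^3 + 41*v^2 + 141*v + 80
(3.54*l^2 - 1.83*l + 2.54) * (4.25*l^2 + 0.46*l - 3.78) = 15.045*l^4 - 6.1491*l^3 - 3.428*l^2 + 8.0858*l - 9.6012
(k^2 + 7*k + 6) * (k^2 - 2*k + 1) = k^4 + 5*k^3 - 7*k^2 - 5*k + 6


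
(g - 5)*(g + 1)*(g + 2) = g^3 - 2*g^2 - 13*g - 10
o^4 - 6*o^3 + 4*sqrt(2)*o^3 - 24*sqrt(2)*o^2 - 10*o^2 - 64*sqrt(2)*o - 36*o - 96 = (o - 8)*(o + 2)*(o + sqrt(2))*(o + 3*sqrt(2))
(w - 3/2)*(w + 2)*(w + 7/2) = w^3 + 4*w^2 - 5*w/4 - 21/2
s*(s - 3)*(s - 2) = s^3 - 5*s^2 + 6*s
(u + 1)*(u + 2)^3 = u^4 + 7*u^3 + 18*u^2 + 20*u + 8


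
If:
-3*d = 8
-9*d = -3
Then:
No Solution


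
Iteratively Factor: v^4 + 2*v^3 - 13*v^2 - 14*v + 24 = (v + 4)*(v^3 - 2*v^2 - 5*v + 6) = (v + 2)*(v + 4)*(v^2 - 4*v + 3) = (v - 3)*(v + 2)*(v + 4)*(v - 1)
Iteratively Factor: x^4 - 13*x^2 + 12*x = (x - 1)*(x^3 + x^2 - 12*x) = x*(x - 1)*(x^2 + x - 12) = x*(x - 1)*(x + 4)*(x - 3)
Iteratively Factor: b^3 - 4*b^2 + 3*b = (b - 3)*(b^2 - b) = b*(b - 3)*(b - 1)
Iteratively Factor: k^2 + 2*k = (k + 2)*(k)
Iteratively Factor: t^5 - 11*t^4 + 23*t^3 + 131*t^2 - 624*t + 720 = (t - 5)*(t^4 - 6*t^3 - 7*t^2 + 96*t - 144) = (t - 5)*(t + 4)*(t^3 - 10*t^2 + 33*t - 36) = (t - 5)*(t - 4)*(t + 4)*(t^2 - 6*t + 9) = (t - 5)*(t - 4)*(t - 3)*(t + 4)*(t - 3)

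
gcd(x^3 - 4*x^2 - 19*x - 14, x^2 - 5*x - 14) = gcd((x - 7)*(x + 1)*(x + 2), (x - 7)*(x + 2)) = x^2 - 5*x - 14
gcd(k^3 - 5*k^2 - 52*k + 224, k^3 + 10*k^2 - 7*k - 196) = k^2 + 3*k - 28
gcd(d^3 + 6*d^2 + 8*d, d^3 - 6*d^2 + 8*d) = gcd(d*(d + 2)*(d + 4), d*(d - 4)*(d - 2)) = d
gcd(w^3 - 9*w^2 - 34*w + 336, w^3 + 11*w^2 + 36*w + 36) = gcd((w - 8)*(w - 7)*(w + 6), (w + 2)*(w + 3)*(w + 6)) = w + 6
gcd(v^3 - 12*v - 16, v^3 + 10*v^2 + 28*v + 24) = v^2 + 4*v + 4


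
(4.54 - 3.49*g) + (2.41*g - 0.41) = 4.13 - 1.08*g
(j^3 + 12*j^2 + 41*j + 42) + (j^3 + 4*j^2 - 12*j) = 2*j^3 + 16*j^2 + 29*j + 42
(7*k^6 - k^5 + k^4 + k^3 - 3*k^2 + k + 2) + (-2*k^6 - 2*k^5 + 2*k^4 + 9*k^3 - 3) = 5*k^6 - 3*k^5 + 3*k^4 + 10*k^3 - 3*k^2 + k - 1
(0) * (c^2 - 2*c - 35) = 0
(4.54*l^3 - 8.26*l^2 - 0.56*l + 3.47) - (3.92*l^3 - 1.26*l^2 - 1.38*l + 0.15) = 0.62*l^3 - 7.0*l^2 + 0.82*l + 3.32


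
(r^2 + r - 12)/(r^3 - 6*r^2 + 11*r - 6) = (r + 4)/(r^2 - 3*r + 2)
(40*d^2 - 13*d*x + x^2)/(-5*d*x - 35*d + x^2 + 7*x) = (-8*d + x)/(x + 7)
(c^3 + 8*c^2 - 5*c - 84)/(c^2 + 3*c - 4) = (c^2 + 4*c - 21)/(c - 1)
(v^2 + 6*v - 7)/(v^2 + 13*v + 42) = (v - 1)/(v + 6)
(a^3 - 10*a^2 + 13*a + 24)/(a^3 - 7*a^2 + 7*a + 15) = (a - 8)/(a - 5)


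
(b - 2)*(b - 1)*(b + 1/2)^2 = b^4 - 2*b^3 - 3*b^2/4 + 5*b/4 + 1/2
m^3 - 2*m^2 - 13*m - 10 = (m - 5)*(m + 1)*(m + 2)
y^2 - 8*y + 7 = (y - 7)*(y - 1)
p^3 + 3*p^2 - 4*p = p*(p - 1)*(p + 4)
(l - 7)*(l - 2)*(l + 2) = l^3 - 7*l^2 - 4*l + 28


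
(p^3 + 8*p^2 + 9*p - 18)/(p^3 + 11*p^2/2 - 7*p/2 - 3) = 2*(p + 3)/(2*p + 1)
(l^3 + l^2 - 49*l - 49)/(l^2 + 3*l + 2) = (l^2 - 49)/(l + 2)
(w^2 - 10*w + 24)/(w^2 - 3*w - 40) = (-w^2 + 10*w - 24)/(-w^2 + 3*w + 40)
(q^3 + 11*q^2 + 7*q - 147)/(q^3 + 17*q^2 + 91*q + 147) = (q - 3)/(q + 3)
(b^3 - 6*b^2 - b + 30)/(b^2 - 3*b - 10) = b - 3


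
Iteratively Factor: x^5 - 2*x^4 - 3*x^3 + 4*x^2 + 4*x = (x)*(x^4 - 2*x^3 - 3*x^2 + 4*x + 4) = x*(x - 2)*(x^3 - 3*x - 2) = x*(x - 2)^2*(x^2 + 2*x + 1) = x*(x - 2)^2*(x + 1)*(x + 1)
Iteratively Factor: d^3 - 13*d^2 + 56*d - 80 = (d - 5)*(d^2 - 8*d + 16) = (d - 5)*(d - 4)*(d - 4)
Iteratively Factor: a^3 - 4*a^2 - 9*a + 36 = (a + 3)*(a^2 - 7*a + 12) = (a - 3)*(a + 3)*(a - 4)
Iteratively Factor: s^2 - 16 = (s + 4)*(s - 4)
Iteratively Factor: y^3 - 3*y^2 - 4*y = (y)*(y^2 - 3*y - 4) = y*(y + 1)*(y - 4)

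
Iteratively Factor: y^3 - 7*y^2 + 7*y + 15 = (y - 3)*(y^2 - 4*y - 5) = (y - 3)*(y + 1)*(y - 5)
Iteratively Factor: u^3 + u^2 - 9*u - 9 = (u + 1)*(u^2 - 9) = (u + 1)*(u + 3)*(u - 3)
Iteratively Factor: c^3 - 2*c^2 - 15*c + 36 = (c - 3)*(c^2 + c - 12) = (c - 3)^2*(c + 4)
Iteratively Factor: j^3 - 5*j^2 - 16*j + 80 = (j + 4)*(j^2 - 9*j + 20) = (j - 4)*(j + 4)*(j - 5)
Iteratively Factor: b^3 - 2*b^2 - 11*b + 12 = (b + 3)*(b^2 - 5*b + 4) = (b - 1)*(b + 3)*(b - 4)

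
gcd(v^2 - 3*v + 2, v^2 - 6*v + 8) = v - 2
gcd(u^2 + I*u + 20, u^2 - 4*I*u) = u - 4*I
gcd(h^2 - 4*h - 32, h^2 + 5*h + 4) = h + 4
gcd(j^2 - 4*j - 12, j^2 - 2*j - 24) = j - 6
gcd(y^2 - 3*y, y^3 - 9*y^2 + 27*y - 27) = y - 3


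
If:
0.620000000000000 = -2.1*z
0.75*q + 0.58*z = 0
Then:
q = 0.23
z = -0.30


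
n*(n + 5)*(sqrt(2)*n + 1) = sqrt(2)*n^3 + n^2 + 5*sqrt(2)*n^2 + 5*n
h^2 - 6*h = h*(h - 6)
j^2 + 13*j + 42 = (j + 6)*(j + 7)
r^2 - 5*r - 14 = (r - 7)*(r + 2)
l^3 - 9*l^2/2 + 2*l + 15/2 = (l - 3)*(l - 5/2)*(l + 1)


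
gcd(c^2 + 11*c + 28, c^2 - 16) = c + 4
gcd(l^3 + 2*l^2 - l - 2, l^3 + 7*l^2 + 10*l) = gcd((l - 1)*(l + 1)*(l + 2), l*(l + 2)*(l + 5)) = l + 2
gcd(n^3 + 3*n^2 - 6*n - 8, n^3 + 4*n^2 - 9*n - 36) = n + 4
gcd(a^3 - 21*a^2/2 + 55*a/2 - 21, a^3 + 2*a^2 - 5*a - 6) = a - 2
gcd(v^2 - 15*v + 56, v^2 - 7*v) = v - 7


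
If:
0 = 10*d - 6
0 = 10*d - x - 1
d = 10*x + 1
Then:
No Solution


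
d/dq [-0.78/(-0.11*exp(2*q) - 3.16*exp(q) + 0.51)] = (-0.1716*exp(q) - 2.4648)*exp(q)/(0.11*exp(2*q) + 3.16*exp(q) - 0.51)^2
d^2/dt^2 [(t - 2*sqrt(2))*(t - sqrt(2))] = 2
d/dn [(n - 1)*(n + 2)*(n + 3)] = 3*n^2 + 8*n + 1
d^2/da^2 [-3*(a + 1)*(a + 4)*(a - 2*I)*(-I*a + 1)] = 36*I*a^2 + a*(18 + 90*I) + 30 + 36*I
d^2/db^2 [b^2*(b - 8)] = 6*b - 16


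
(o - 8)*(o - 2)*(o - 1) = o^3 - 11*o^2 + 26*o - 16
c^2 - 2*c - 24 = (c - 6)*(c + 4)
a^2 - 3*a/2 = a*(a - 3/2)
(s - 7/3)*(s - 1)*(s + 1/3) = s^3 - 3*s^2 + 11*s/9 + 7/9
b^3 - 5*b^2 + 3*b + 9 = (b - 3)^2*(b + 1)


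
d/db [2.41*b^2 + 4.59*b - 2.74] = 4.82*b + 4.59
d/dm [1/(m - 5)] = -1/(m - 5)^2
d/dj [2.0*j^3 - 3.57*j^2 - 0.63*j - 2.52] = 6.0*j^2 - 7.14*j - 0.63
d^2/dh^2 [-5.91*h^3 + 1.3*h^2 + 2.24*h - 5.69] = 2.6 - 35.46*h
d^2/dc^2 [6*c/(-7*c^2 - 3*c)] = -588/(343*c^3 + 441*c^2 + 189*c + 27)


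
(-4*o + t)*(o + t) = -4*o^2 - 3*o*t + t^2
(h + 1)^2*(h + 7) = h^3 + 9*h^2 + 15*h + 7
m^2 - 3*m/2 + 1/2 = (m - 1)*(m - 1/2)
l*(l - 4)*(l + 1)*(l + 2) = l^4 - l^3 - 10*l^2 - 8*l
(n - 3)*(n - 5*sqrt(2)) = n^2 - 5*sqrt(2)*n - 3*n + 15*sqrt(2)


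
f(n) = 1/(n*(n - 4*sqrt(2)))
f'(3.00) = -0.00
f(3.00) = -0.13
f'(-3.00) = 0.02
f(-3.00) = 0.04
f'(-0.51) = 0.68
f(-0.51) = 0.32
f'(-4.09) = 0.01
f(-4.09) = 0.03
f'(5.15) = -0.68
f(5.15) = -0.38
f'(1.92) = 0.04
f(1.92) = -0.14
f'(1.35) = 0.09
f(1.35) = -0.17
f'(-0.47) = 0.80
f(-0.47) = 0.35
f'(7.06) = -0.09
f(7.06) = 0.10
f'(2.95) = 0.00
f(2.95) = -0.13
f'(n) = -1/(n*(n - 4*sqrt(2))^2) - 1/(n^2*(n - 4*sqrt(2)))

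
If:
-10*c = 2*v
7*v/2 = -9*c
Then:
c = 0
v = 0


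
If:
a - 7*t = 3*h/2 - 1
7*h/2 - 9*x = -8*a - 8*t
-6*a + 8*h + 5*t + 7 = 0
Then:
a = 873*x/1019 + 82/1019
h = 666*x/1019 - 1072/1019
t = 387/1019 - 18*x/1019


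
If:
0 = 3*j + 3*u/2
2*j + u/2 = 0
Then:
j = 0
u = 0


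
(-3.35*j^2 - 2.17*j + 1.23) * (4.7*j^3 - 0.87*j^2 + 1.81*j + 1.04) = -15.745*j^5 - 7.2845*j^4 + 1.6054*j^3 - 8.4818*j^2 - 0.0305*j + 1.2792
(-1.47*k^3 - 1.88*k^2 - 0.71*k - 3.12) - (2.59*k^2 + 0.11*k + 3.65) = -1.47*k^3 - 4.47*k^2 - 0.82*k - 6.77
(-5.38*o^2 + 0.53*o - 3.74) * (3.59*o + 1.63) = -19.3142*o^3 - 6.8667*o^2 - 12.5627*o - 6.0962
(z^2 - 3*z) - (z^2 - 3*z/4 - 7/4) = 7/4 - 9*z/4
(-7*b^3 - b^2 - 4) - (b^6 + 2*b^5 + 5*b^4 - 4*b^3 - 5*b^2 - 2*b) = -b^6 - 2*b^5 - 5*b^4 - 3*b^3 + 4*b^2 + 2*b - 4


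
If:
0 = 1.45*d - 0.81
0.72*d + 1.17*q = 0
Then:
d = 0.56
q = -0.34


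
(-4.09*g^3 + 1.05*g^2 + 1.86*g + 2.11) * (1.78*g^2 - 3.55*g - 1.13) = -7.2802*g^5 + 16.3885*g^4 + 4.205*g^3 - 4.0337*g^2 - 9.5923*g - 2.3843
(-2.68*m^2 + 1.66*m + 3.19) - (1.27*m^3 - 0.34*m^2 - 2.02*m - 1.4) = -1.27*m^3 - 2.34*m^2 + 3.68*m + 4.59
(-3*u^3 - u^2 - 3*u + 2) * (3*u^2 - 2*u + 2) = -9*u^5 + 3*u^4 - 13*u^3 + 10*u^2 - 10*u + 4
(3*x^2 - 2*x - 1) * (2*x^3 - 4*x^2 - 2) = 6*x^5 - 16*x^4 + 6*x^3 - 2*x^2 + 4*x + 2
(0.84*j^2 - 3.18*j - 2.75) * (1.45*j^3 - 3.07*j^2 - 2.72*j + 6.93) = 1.218*j^5 - 7.1898*j^4 + 3.4903*j^3 + 22.9133*j^2 - 14.5574*j - 19.0575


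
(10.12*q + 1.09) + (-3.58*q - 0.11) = 6.54*q + 0.98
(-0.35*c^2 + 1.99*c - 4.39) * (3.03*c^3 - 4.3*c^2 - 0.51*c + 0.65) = -1.0605*c^5 + 7.5347*c^4 - 21.6802*c^3 + 17.6346*c^2 + 3.5324*c - 2.8535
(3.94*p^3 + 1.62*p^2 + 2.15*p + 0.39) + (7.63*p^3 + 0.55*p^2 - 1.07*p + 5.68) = 11.57*p^3 + 2.17*p^2 + 1.08*p + 6.07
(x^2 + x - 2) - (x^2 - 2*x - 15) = 3*x + 13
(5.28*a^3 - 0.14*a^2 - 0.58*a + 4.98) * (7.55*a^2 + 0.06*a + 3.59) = 39.864*a^5 - 0.7402*a^4 + 14.5678*a^3 + 37.0616*a^2 - 1.7834*a + 17.8782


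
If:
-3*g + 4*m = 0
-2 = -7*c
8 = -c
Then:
No Solution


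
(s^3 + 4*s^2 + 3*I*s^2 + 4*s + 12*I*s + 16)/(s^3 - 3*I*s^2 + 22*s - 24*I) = (s + 4)/(s - 6*I)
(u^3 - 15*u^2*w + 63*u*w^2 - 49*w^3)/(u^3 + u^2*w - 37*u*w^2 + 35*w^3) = (u^2 - 14*u*w + 49*w^2)/(u^2 + 2*u*w - 35*w^2)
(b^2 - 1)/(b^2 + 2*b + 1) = (b - 1)/(b + 1)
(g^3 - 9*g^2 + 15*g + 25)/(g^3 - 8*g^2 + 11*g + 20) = (g - 5)/(g - 4)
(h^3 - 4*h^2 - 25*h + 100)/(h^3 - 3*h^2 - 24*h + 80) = (h - 5)/(h - 4)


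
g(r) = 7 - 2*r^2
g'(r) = -4*r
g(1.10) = 4.58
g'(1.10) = -4.40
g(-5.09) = -44.82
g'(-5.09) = 20.36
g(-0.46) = 6.58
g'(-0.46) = 1.84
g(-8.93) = -152.49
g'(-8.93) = 35.72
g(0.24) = 6.88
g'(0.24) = -0.96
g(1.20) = 4.12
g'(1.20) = -4.80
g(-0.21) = 6.91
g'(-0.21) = 0.84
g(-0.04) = 7.00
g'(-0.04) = 0.16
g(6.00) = -65.00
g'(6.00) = -24.00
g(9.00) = -155.00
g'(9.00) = -36.00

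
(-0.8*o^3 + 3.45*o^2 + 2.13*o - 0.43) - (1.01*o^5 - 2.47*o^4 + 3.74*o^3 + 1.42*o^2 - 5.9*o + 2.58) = -1.01*o^5 + 2.47*o^4 - 4.54*o^3 + 2.03*o^2 + 8.03*o - 3.01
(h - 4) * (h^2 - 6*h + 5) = h^3 - 10*h^2 + 29*h - 20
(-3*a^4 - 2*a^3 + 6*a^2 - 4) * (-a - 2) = 3*a^5 + 8*a^4 - 2*a^3 - 12*a^2 + 4*a + 8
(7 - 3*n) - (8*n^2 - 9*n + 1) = -8*n^2 + 6*n + 6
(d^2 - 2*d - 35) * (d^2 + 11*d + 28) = d^4 + 9*d^3 - 29*d^2 - 441*d - 980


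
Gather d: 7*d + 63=7*d + 63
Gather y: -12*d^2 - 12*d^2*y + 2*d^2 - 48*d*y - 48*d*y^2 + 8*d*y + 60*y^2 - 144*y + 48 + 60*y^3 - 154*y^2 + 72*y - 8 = -10*d^2 + 60*y^3 + y^2*(-48*d - 94) + y*(-12*d^2 - 40*d - 72) + 40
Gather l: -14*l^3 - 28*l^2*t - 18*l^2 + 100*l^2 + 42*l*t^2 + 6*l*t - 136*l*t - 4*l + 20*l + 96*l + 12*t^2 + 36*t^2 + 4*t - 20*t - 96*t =-14*l^3 + l^2*(82 - 28*t) + l*(42*t^2 - 130*t + 112) + 48*t^2 - 112*t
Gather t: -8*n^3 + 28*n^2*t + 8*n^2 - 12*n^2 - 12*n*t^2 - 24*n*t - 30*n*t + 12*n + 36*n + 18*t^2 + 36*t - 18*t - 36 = -8*n^3 - 4*n^2 + 48*n + t^2*(18 - 12*n) + t*(28*n^2 - 54*n + 18) - 36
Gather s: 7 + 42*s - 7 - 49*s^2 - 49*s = -49*s^2 - 7*s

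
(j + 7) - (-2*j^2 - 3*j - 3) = 2*j^2 + 4*j + 10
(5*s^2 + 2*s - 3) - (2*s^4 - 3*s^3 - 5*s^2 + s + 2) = -2*s^4 + 3*s^3 + 10*s^2 + s - 5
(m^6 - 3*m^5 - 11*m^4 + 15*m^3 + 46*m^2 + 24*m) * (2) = 2*m^6 - 6*m^5 - 22*m^4 + 30*m^3 + 92*m^2 + 48*m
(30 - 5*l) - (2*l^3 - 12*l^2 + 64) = -2*l^3 + 12*l^2 - 5*l - 34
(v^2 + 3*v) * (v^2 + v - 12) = v^4 + 4*v^3 - 9*v^2 - 36*v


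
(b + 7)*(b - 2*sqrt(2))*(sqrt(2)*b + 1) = sqrt(2)*b^3 - 3*b^2 + 7*sqrt(2)*b^2 - 21*b - 2*sqrt(2)*b - 14*sqrt(2)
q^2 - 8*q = q*(q - 8)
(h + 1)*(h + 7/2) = h^2 + 9*h/2 + 7/2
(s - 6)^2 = s^2 - 12*s + 36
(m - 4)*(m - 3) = m^2 - 7*m + 12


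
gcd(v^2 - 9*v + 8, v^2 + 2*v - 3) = v - 1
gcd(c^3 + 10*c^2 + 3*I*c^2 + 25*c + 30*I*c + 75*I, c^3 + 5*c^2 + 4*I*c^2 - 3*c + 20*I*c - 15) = c^2 + c*(5 + 3*I) + 15*I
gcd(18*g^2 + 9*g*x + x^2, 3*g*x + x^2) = 3*g + x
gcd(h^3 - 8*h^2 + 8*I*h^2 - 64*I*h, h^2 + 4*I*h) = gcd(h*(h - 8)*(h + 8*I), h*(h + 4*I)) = h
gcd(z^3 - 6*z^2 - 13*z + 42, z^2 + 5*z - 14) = z - 2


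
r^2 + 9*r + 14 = (r + 2)*(r + 7)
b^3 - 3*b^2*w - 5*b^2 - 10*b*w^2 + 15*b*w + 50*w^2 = (b - 5)*(b - 5*w)*(b + 2*w)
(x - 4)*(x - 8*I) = x^2 - 4*x - 8*I*x + 32*I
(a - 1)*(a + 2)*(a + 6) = a^3 + 7*a^2 + 4*a - 12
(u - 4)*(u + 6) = u^2 + 2*u - 24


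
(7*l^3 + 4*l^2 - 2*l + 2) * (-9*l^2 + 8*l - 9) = -63*l^5 + 20*l^4 - 13*l^3 - 70*l^2 + 34*l - 18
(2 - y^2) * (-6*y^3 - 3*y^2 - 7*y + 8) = 6*y^5 + 3*y^4 - 5*y^3 - 14*y^2 - 14*y + 16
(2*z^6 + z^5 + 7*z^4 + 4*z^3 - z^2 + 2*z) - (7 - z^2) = 2*z^6 + z^5 + 7*z^4 + 4*z^3 + 2*z - 7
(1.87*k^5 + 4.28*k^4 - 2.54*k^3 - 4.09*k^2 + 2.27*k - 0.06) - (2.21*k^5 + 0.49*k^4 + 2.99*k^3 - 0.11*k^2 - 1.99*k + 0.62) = -0.34*k^5 + 3.79*k^4 - 5.53*k^3 - 3.98*k^2 + 4.26*k - 0.68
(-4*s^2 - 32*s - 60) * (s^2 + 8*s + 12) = -4*s^4 - 64*s^3 - 364*s^2 - 864*s - 720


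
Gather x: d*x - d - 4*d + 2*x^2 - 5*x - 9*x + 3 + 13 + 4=-5*d + 2*x^2 + x*(d - 14) + 20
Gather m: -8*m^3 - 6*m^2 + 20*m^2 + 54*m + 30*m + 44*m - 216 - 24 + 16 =-8*m^3 + 14*m^2 + 128*m - 224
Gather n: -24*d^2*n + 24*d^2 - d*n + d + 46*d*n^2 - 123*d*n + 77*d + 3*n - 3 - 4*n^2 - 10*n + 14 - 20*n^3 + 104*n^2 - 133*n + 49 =24*d^2 + 78*d - 20*n^3 + n^2*(46*d + 100) + n*(-24*d^2 - 124*d - 140) + 60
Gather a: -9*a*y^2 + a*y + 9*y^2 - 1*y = a*(-9*y^2 + y) + 9*y^2 - y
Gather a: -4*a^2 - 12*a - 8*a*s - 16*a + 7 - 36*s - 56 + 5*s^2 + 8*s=-4*a^2 + a*(-8*s - 28) + 5*s^2 - 28*s - 49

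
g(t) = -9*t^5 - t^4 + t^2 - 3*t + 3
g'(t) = -45*t^4 - 4*t^3 + 2*t - 3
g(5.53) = -47462.68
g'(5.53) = -42752.00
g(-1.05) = 17.52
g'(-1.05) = -55.17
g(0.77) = -1.50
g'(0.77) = -19.11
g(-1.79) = 166.70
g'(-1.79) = -445.62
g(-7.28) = 181303.58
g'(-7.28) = -124871.61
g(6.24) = -86639.16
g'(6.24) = -69188.55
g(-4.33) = 13382.00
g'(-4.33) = -15505.39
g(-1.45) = 62.72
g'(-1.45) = -192.63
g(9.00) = -537945.00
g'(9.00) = -298146.00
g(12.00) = -2260113.00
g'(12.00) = -940011.00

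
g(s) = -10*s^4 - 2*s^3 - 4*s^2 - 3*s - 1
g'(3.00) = -1161.00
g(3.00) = -910.00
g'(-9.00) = 28743.00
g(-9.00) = -64450.00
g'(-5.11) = 5218.52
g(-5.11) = -6641.67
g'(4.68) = -4271.98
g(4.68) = -5104.81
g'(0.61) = -19.19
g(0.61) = -6.16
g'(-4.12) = 2725.49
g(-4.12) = -2797.97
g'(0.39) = -9.41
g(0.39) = -3.13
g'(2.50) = -685.50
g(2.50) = -455.38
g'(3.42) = -1700.61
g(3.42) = -1506.11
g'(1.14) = -79.18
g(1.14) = -29.47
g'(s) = -40*s^3 - 6*s^2 - 8*s - 3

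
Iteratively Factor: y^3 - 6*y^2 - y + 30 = (y - 3)*(y^2 - 3*y - 10) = (y - 5)*(y - 3)*(y + 2)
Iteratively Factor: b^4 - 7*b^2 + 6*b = (b + 3)*(b^3 - 3*b^2 + 2*b) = (b - 2)*(b + 3)*(b^2 - b) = (b - 2)*(b - 1)*(b + 3)*(b)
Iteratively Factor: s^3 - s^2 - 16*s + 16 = (s - 1)*(s^2 - 16) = (s - 1)*(s + 4)*(s - 4)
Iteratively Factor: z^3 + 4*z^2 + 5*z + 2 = (z + 2)*(z^2 + 2*z + 1) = (z + 1)*(z + 2)*(z + 1)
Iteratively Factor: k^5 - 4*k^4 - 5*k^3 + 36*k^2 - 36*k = (k - 2)*(k^4 - 2*k^3 - 9*k^2 + 18*k) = (k - 2)^2*(k^3 - 9*k) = (k - 2)^2*(k + 3)*(k^2 - 3*k) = k*(k - 2)^2*(k + 3)*(k - 3)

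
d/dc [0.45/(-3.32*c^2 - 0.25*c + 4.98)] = (2.988*c + 0.1125)/(3.32*c^2 + 0.25*c - 4.98)^2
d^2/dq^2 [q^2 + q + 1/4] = 2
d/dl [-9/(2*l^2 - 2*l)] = 9*(2*l - 1)/(2*l^2*(l - 1)^2)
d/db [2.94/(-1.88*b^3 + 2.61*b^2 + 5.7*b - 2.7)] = (16.5816*b^2 - 15.3468*b - 16.758)/(1.88*b^3 - 2.61*b^2 - 5.7*b + 2.7)^2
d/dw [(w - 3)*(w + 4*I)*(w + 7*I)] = 3*w^2 + w*(-6 + 22*I) - 28 - 33*I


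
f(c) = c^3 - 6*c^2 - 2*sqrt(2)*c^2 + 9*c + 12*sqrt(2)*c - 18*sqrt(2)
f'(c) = 3*c^2 - 12*c - 4*sqrt(2)*c + 9 + 12*sqrt(2)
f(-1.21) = -71.58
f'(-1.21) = 51.73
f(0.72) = -10.96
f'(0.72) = 14.81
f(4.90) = 7.48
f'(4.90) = 11.48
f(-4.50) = -412.22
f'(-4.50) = 166.18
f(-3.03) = -213.02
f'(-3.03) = 107.01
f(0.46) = -15.28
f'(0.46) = 18.48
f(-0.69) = -47.91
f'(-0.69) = 39.58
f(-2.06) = -125.16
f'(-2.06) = 75.07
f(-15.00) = -5776.41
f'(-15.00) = 965.82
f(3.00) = 0.00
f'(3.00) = 0.00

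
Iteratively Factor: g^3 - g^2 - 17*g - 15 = (g + 3)*(g^2 - 4*g - 5) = (g - 5)*(g + 3)*(g + 1)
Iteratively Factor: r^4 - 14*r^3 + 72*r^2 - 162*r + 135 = (r - 3)*(r^3 - 11*r^2 + 39*r - 45) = (r - 3)^2*(r^2 - 8*r + 15) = (r - 5)*(r - 3)^2*(r - 3)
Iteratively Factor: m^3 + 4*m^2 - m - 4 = (m + 4)*(m^2 - 1) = (m - 1)*(m + 4)*(m + 1)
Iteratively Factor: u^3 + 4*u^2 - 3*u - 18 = (u + 3)*(u^2 + u - 6) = (u - 2)*(u + 3)*(u + 3)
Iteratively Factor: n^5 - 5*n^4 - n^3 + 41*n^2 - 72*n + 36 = (n - 1)*(n^4 - 4*n^3 - 5*n^2 + 36*n - 36) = (n - 1)*(n + 3)*(n^3 - 7*n^2 + 16*n - 12) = (n - 2)*(n - 1)*(n + 3)*(n^2 - 5*n + 6) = (n - 3)*(n - 2)*(n - 1)*(n + 3)*(n - 2)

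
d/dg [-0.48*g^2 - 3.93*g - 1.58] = -0.96*g - 3.93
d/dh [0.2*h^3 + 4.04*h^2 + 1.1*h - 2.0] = 0.6*h^2 + 8.08*h + 1.1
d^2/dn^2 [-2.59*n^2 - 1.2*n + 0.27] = -5.18000000000000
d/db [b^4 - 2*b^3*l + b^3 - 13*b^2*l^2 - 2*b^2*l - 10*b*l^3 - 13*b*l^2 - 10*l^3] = 4*b^3 - 6*b^2*l + 3*b^2 - 26*b*l^2 - 4*b*l - 10*l^3 - 13*l^2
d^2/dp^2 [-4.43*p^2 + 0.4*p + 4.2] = -8.86000000000000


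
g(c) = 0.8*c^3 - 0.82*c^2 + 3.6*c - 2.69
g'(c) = 2.4*c^2 - 1.64*c + 3.6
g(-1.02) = -8.06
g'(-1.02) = 7.77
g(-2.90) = -39.54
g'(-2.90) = 28.54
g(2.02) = 7.83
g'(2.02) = 10.08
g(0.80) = 0.07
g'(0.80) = 3.82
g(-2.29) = -24.84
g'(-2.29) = 19.94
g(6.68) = 223.23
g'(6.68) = 99.74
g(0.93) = 0.59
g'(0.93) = 4.15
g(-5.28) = -162.32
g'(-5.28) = 79.17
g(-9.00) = -684.71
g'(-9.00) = 212.76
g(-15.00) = -2941.19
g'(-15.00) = 568.20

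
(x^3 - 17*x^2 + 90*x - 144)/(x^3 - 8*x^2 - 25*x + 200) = (x^2 - 9*x + 18)/(x^2 - 25)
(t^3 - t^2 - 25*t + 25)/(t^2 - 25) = t - 1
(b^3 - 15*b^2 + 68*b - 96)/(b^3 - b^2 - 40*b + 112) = (b^2 - 11*b + 24)/(b^2 + 3*b - 28)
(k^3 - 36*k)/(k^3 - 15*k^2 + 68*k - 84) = k*(k + 6)/(k^2 - 9*k + 14)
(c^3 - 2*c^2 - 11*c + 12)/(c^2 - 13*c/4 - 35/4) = 4*(-c^3 + 2*c^2 + 11*c - 12)/(-4*c^2 + 13*c + 35)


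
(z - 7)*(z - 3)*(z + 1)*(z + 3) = z^4 - 6*z^3 - 16*z^2 + 54*z + 63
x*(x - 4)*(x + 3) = x^3 - x^2 - 12*x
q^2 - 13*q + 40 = (q - 8)*(q - 5)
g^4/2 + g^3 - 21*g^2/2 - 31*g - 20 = (g/2 + 1)*(g - 5)*(g + 1)*(g + 4)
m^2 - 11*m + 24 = (m - 8)*(m - 3)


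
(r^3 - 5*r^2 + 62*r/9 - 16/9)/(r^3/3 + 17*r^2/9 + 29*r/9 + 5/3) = (9*r^3 - 45*r^2 + 62*r - 16)/(3*r^3 + 17*r^2 + 29*r + 15)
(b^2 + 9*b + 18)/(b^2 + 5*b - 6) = (b + 3)/(b - 1)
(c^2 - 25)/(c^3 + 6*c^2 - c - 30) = (c - 5)/(c^2 + c - 6)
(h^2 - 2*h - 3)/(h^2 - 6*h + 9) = (h + 1)/(h - 3)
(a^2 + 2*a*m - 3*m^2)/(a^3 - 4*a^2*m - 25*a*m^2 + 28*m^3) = (a + 3*m)/(a^2 - 3*a*m - 28*m^2)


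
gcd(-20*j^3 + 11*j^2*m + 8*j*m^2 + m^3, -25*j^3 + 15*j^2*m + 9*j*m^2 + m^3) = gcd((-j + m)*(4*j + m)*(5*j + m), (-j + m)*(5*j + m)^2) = 5*j^2 - 4*j*m - m^2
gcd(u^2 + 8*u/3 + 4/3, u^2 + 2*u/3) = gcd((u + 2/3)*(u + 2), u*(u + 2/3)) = u + 2/3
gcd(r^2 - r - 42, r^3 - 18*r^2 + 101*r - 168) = r - 7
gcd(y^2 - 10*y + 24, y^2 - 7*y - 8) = 1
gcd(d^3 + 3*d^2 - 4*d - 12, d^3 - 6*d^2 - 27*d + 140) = 1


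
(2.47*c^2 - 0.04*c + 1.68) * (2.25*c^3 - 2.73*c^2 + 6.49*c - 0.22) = 5.5575*c^5 - 6.8331*c^4 + 19.9195*c^3 - 5.3894*c^2 + 10.912*c - 0.3696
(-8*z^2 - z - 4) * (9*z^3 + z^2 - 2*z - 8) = -72*z^5 - 17*z^4 - 21*z^3 + 62*z^2 + 16*z + 32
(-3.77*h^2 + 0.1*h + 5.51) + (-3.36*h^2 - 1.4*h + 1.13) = -7.13*h^2 - 1.3*h + 6.64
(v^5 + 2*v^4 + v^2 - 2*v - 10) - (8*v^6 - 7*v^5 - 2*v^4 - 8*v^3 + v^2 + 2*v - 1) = -8*v^6 + 8*v^5 + 4*v^4 + 8*v^3 - 4*v - 9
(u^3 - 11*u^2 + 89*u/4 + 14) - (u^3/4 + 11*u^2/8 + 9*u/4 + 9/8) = 3*u^3/4 - 99*u^2/8 + 20*u + 103/8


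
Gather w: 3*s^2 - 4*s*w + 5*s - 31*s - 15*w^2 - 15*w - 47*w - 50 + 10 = 3*s^2 - 26*s - 15*w^2 + w*(-4*s - 62) - 40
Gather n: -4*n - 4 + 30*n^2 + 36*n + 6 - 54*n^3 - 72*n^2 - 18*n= -54*n^3 - 42*n^2 + 14*n + 2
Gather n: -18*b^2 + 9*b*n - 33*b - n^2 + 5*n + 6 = -18*b^2 - 33*b - n^2 + n*(9*b + 5) + 6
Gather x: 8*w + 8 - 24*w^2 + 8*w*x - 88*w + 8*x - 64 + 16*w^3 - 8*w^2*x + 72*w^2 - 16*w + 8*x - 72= 16*w^3 + 48*w^2 - 96*w + x*(-8*w^2 + 8*w + 16) - 128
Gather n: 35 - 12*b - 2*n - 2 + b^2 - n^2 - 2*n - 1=b^2 - 12*b - n^2 - 4*n + 32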